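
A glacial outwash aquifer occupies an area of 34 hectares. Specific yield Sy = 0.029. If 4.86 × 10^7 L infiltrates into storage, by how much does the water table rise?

A = 34 hectares = 3.4 × 10^5 m²
ΔV = 4.86 × 10^7 L = 48600 m³
Δh = ΔV / (Sy × A) = 48600 m³ / (0.029 × 3.4 × 10^5 m²) = 4.929 m

Δh ≈ 4.93 m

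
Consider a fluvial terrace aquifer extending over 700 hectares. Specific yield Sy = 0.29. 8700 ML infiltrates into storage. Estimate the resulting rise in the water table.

A = 700 hectares = 7 × 10^6 m²
ΔV = 8700 ML = 8.7 × 10^6 m³
Δh = ΔV / (Sy × A) = 8.7 × 10^6 m³ / (0.29 × 7 × 10^6 m²) = 4.286 m

Δh ≈ 4.29 m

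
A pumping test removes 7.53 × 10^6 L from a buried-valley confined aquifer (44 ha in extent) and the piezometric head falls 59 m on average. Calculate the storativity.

S ≈ 2.9 × 10^-4

A = 44 ha = 4.4 × 10^5 m²
ΔV = 7.53 × 10^6 L = 7530 m³
S = ΔV / (A × Δh) = 7530 m³ / (4.4 × 10^5 m² × 59 m) = 2.901 × 10^-4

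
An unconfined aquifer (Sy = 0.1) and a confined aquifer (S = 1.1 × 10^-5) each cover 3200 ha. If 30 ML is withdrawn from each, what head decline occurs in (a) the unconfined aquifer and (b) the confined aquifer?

Δh_u ≈ 0.00937 m; Δh_c ≈ 85.2 m

A = 3200 ha = 3.2 × 10^7 m²
ΔV = 30 ML = 30000 m³
Unconfined: Δh_u = ΔV/(Sy·A) = 30000/(0.1 × 3.2 × 10^7) = 0.009375 m
Confined: Δh_c = ΔV/(S·A) = 30000/(1.1 × 10^-5 × 3.2 × 10^7) = 85.23 m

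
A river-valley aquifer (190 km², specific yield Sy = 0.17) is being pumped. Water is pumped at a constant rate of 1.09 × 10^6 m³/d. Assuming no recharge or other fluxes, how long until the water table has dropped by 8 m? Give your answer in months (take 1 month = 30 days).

t ≈ 7.9 months

A = 190 km² = 1.9 × 10^8 m²
ΔV = Sy × A × Δh = 0.17 × 1.9 × 10^8 × 8 = 2.584 × 10^8 m³
t = ΔV / Q = 2.584 × 10^8 m³ / 1.09 × 10^6 m³/d = 237.1 d
t = 237.1 d ≈ 7.902 months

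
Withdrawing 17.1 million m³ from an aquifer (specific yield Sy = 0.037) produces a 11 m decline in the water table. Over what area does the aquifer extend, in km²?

ΔV = 17.1 million m³ = 1.71 × 10^7 m³
A = ΔV / (Sy × Δh) = 1.71 × 10^7 / (0.037 × 11) = 4.201 × 10^7 m²
A = 4.201 × 10^7 m² = 42.01 km²

A ≈ 42 km²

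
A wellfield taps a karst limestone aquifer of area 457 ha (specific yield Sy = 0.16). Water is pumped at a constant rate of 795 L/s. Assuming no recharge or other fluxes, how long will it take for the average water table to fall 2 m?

A = 457 ha = 4.57 × 10^6 m²
ΔV = Sy × A × Δh = 0.16 × 4.57 × 10^6 × 2 = 1.462 × 10^6 m³
Q = 795 L/s = 68690 m³/d
t = ΔV / Q = 1.462 × 10^6 m³ / 68690 m³/d = 21.29 d

t ≈ 21.3 days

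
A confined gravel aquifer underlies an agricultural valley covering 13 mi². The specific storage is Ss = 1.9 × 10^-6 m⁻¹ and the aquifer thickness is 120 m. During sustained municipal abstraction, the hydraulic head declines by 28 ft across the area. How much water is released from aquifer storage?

S = Ss × b = 1.9 × 10^-6 m⁻¹ × 120 m = 2.28 × 10^-4
A = 13 mi² = 3.367 × 10^7 m²
Δh = 28 ft = 8.534 m
ΔV = S × A × Δh = 2.28 × 10^-4 × 3.367 × 10^7 m² × 8.534 m = 65520 m³

ΔV ≈ 65500 m³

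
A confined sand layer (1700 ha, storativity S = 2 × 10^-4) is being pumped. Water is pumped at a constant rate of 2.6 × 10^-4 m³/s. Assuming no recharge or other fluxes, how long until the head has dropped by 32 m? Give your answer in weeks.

A = 1700 ha = 1.7 × 10^7 m²
ΔV = S × A × Δh = 2 × 10^-4 × 1.7 × 10^7 × 32 = 1.088 × 10^5 m³
Q = 2.6 × 10^-4 m³/s = 22.46 m³/d
t = ΔV / Q = 1.088 × 10^5 m³ / 22.46 m³/d = 4843 d
t = 4843 d ≈ 691.9 weeks

t ≈ 692 weeks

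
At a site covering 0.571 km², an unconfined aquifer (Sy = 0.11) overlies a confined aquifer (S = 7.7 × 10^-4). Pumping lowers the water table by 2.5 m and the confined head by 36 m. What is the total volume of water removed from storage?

A = 0.571 km² = 5.71 × 10^5 m²
Unconfined: ΔV_u = Sy × A × Δh_u = 0.11 × 5.71 × 10^5 × 2.5 = 1.57 × 10^5 m³
Confined: ΔV_c = S × A × Δh_c = 7.7 × 10^-4 × 5.71 × 10^5 × 36 = 15830 m³
Total ΔV = 1.57 × 10^5 + 15830 = 1.729 × 10^5 m³

ΔV ≈ 1.73 × 10^5 m³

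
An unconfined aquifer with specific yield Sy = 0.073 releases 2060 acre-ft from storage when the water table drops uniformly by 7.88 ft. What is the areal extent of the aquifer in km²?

Δh = 7.88 ft = 2.402 m
ΔV = 2060 acre-ft = 2.541 × 10^6 m³
A = ΔV / (Sy × Δh) = 2.541 × 10^6 / (0.073 × 2.402) = 1.449 × 10^7 m²
A = 1.449 × 10^7 m² = 14.49 km²

A ≈ 14.5 km²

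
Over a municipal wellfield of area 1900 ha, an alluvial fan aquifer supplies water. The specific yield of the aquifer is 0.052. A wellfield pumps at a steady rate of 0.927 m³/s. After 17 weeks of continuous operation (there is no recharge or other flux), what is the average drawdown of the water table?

A = 1900 ha = 1.9 × 10^7 m²
Q = 0.927 m³/s = 80090 m³/d
t = 17 weeks = 119 d
ΔV = Q × t = 80090 m³/d × 119 d = 9.531 × 10^6 m³
Δh = ΔV / (Sy × A) = 9.531 × 10^6 / (0.052 × 1.9 × 10^7) = 9.647 m

Δh ≈ 9.65 m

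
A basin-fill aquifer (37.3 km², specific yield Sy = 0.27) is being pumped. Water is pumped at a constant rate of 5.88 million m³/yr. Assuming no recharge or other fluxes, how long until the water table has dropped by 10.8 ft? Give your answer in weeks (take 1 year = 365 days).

A = 37.3 km² = 3.73 × 10^7 m²
Δh = 10.8 ft = 3.292 m
ΔV = Sy × A × Δh = 0.27 × 3.73 × 10^7 × 3.292 = 3.315 × 10^7 m³
Q = 5.88 million m³/yr = 16110 m³/d
t = ΔV / Q = 3.315 × 10^7 m³ / 16110 m³/d = 2058 d
t = 2058 d ≈ 294 weeks

t ≈ 294 weeks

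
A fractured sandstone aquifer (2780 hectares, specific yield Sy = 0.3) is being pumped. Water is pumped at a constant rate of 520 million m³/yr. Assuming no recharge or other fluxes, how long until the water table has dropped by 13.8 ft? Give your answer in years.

t ≈ 0.0675 years

A = 2780 hectares = 2.78 × 10^7 m²
Δh = 13.8 ft = 4.206 m
ΔV = Sy × A × Δh = 0.3 × 2.78 × 10^7 × 4.206 = 3.508 × 10^7 m³
Q = 520 million m³/yr = 1.425 × 10^6 m³/d
t = ΔV / Q = 3.508 × 10^7 m³ / 1.425 × 10^6 m³/d = 24.62 d
t = 24.62 d ≈ 0.06746 years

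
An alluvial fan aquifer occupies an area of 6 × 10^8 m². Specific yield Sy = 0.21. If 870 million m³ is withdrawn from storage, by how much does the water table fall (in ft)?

ΔV = 870 million m³ = 8.7 × 10^8 m³
Δh = ΔV / (Sy × A) = 8.7 × 10^8 m³ / (0.21 × 6 × 10^8 m²) = 6.905 m
Δh = 6.905 m = 22.65 ft

Δh ≈ 22.7 ft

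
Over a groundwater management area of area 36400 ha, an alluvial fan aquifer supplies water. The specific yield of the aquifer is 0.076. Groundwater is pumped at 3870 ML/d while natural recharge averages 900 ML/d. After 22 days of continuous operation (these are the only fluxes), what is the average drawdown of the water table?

A = 36400 ha = 3.64 × 10^8 m²
Net abstraction = 3870 − 900 = 2970 ML/d
Q_net = 2970 ML/d = 2.97 × 10^6 m³/d
ΔV = Q × t = 2.97 × 10^6 m³/d × 22 d = 6.534 × 10^7 m³
Δh = ΔV / (Sy × A) = 6.534 × 10^7 / (0.076 × 3.64 × 10^8) = 2.362 m

Δh ≈ 2.36 m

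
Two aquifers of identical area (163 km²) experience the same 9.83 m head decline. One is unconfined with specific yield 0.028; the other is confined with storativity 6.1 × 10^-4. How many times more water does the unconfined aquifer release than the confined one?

A = 163 km² = 1.63 × 10^8 m²
Unconfined: ΔV_u = Sy × A × Δh = 0.028 × 1.63 × 10^8 × 9.83 = 4.486 × 10^7 m³
Confined: ΔV_c = S × A × Δh = 6.1 × 10^-4 × 1.63 × 10^8 × 9.83 = 9.774 × 10^5 m³
Ratio = ΔV_u / ΔV_c = Sy / S = 0.028 / 6.1 × 10^-4 = 45.9

ΔV_u / ΔV_c ≈ 45.9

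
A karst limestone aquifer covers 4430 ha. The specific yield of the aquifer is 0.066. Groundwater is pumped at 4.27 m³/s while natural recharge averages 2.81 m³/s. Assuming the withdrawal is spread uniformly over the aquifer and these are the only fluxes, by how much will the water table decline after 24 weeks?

A = 4430 ha = 4.43 × 10^7 m²
Net abstraction = 4.27 − 2.81 = 1.46 m³/s
Q_net = 1.46 m³/s = 1.261 × 10^5 m³/d
t = 24 weeks = 168 d
ΔV = Q × t = 1.261 × 10^5 m³/d × 168 d = 2.119 × 10^7 m³
Δh = ΔV / (Sy × A) = 2.119 × 10^7 / (0.066 × 4.43 × 10^7) = 7.248 m

Δh ≈ 7.25 m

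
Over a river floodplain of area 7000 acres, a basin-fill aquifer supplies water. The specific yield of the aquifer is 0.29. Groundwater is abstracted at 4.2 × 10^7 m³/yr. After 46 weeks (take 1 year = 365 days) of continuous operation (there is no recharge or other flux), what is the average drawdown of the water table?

Δh ≈ 4.51 m

A = 7000 acres = 2.833 × 10^7 m²
Q = 4.2 × 10^7 m³/yr = 1.151 × 10^5 m³/d
t = 46 weeks = 322 d
ΔV = Q × t = 1.151 × 10^5 m³/d × 322 d = 3.705 × 10^7 m³
Δh = ΔV / (Sy × A) = 3.705 × 10^7 / (0.29 × 2.833 × 10^7) = 4.51 m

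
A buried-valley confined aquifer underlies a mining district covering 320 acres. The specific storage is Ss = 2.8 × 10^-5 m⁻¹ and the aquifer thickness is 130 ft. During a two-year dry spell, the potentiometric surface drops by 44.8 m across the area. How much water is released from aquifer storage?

b = 130 ft = 39.62 m
S = Ss × b = 2.8 × 10^-5 m⁻¹ × 39.62 m = 1.109 × 10^-3
A = 320 acres = 1.295 × 10^6 m²
ΔV = S × A × Δh = 0.001109 × 1.295 × 10^6 m² × 44.8 m = 64370 m³

ΔV ≈ 64400 m³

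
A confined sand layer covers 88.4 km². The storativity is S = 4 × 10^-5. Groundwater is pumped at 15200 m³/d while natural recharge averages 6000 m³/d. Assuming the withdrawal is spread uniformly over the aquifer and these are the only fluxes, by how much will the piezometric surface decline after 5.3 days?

A = 88.4 km² = 8.84 × 10^7 m²
Net abstraction = 15200 − 6000 = 9200 m³/d
ΔV = Q × t = 9200 m³/d × 5.3 d = 48760 m³
Δh = ΔV / (S × A) = 48760 / (4 × 10^-5 × 8.84 × 10^7) = 13.79 m

Δh ≈ 13.8 m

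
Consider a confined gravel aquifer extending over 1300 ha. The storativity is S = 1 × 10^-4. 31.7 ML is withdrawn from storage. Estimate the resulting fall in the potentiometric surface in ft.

Δh ≈ 80 ft

A = 1300 ha = 1.3 × 10^7 m²
ΔV = 31.7 ML = 31700 m³
Δh = ΔV / (S × A) = 31700 m³ / (1 × 10^-4 × 1.3 × 10^7 m²) = 24.38 m
Δh = 24.38 m = 80 ft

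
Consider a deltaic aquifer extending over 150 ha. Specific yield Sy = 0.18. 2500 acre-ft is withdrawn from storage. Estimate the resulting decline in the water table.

A = 150 ha = 1.5 × 10^6 m²
ΔV = 2500 acre-ft = 3.084 × 10^6 m³
Δh = ΔV / (Sy × A) = 3.084 × 10^6 m³ / (0.18 × 1.5 × 10^6 m²) = 11.42 m

Δh ≈ 11.4 m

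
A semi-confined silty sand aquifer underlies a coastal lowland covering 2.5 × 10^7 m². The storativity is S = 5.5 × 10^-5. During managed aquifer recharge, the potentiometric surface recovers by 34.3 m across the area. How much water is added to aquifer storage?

ΔV ≈ 47200 m³

ΔV = S × A × Δh = 5.5 × 10^-5 × 2.5 × 10^7 m² × 34.3 m = 47160 m³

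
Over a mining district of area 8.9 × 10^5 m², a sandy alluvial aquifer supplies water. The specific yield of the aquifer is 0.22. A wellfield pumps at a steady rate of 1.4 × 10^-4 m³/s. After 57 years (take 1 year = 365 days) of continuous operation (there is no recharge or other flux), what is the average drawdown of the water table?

Δh ≈ 1.29 m

Q = 1.4 × 10^-4 m³/s = 12.1 m³/d
t = 57 years = 20800 d
ΔV = Q × t = 12.1 m³/d × 20800 d = 2.517 × 10^5 m³
Δh = ΔV / (Sy × A) = 2.517 × 10^5 / (0.22 × 8.9 × 10^5) = 1.285 m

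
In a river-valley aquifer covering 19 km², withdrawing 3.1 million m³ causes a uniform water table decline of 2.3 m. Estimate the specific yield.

A = 19 km² = 1.9 × 10^7 m²
ΔV = 3.1 million m³ = 3.1 × 10^6 m³
Sy = ΔV / (A × Δh) = 3.1 × 10^6 m³ / (1.9 × 10^7 m² × 2.3 m) = 0.07094

Sy ≈ 0.071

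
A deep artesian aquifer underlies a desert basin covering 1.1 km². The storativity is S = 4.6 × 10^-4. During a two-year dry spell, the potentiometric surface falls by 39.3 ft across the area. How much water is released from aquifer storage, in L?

A = 1.1 km² = 1.1 × 10^6 m²
Δh = 39.3 ft = 11.98 m
ΔV = S × A × Δh = 4.6 × 10^-4 × 1.1 × 10^6 m² × 11.98 m = 6061 m³
ΔV = 6061 m³ = 6.061 × 10^6 L

ΔV ≈ 6.06 × 10^6 L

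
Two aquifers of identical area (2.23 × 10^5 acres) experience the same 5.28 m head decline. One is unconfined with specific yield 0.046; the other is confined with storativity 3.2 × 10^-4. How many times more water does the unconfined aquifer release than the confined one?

ΔV_u / ΔV_c ≈ 144

A = 2.23 × 10^5 acres = 9.024 × 10^8 m²
Unconfined: ΔV_u = Sy × A × Δh = 0.046 × 9.024 × 10^8 × 5.28 = 2.192 × 10^8 m³
Confined: ΔV_c = S × A × Δh = 3.2 × 10^-4 × 9.024 × 10^8 × 5.28 = 1.525 × 10^6 m³
Ratio = ΔV_u / ΔV_c = Sy / S = 0.046 / 3.2 × 10^-4 = 143.7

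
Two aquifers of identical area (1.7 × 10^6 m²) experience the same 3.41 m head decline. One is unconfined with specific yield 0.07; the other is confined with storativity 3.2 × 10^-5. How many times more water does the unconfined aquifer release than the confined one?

ΔV_u / ΔV_c ≈ 2190

Unconfined: ΔV_u = Sy × A × Δh = 0.07 × 1.7 × 10^6 × 3.41 = 4.058 × 10^5 m³
Confined: ΔV_c = S × A × Δh = 3.2 × 10^-5 × 1.7 × 10^6 × 3.41 = 185.5 m³
Ratio = ΔV_u / ΔV_c = Sy / S = 0.07 / 3.2 × 10^-5 = 2188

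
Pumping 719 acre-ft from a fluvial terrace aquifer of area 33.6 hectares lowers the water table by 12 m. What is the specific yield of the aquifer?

A = 33.6 hectares = 3.36 × 10^5 m²
ΔV = 719 acre-ft = 8.869 × 10^5 m³
Sy = ΔV / (A × Δh) = 8.869 × 10^5 m³ / (3.36 × 10^5 m² × 12 m) = 0.22

Sy ≈ 0.22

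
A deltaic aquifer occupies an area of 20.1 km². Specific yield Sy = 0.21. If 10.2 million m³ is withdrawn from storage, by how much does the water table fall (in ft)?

A = 20.1 km² = 2.01 × 10^7 m²
ΔV = 10.2 million m³ = 1.02 × 10^7 m³
Δh = ΔV / (Sy × A) = 1.02 × 10^7 m³ / (0.21 × 2.01 × 10^7 m²) = 2.416 m
Δh = 2.416 m = 7.928 ft

Δh ≈ 7.93 ft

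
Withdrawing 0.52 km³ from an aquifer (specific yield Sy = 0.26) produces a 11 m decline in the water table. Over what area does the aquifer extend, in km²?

A ≈ 182 km²

ΔV = 0.52 km³ = 5.2 × 10^8 m³
A = ΔV / (Sy × Δh) = 5.2 × 10^8 / (0.26 × 11) = 1.818 × 10^8 m²
A = 1.818 × 10^8 m² = 181.8 km²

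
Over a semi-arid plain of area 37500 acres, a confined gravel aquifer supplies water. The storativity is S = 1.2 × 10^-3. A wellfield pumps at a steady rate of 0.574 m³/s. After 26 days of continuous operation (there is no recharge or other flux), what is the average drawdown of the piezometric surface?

A = 37500 acres = 1.518 × 10^8 m²
Q = 0.574 m³/s = 49590 m³/d
ΔV = Q × t = 49590 m³/d × 26 d = 1.289 × 10^6 m³
Δh = ΔV / (S × A) = 1.289 × 10^6 / (0.0012 × 1.518 × 10^8) = 7.081 m

Δh ≈ 7.08 m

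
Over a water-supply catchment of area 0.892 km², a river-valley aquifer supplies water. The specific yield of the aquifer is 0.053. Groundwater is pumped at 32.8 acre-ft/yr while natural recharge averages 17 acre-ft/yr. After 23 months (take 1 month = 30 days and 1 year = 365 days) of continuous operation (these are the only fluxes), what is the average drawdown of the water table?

Δh ≈ 0.779 m

A = 0.892 km² = 8.92 × 10^5 m²
Net abstraction = 32.8 − 17 = 15.8 acre-ft/yr
Q_net = 15.8 acre-ft/yr = 53.39 m³/d
t = 23 months = 690 d
ΔV = Q × t = 53.39 m³/d × 690 d = 36840 m³
Δh = ΔV / (Sy × A) = 36840 / (0.053 × 8.92 × 10^5) = 0.7793 m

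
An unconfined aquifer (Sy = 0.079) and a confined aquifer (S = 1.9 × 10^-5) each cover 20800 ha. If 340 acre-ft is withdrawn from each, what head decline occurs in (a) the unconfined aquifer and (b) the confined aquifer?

A = 20800 ha = 2.08 × 10^8 m²
ΔV = 340 acre-ft = 4.194 × 10^5 m³
Unconfined: Δh_u = ΔV/(Sy·A) = 4.194 × 10^5/(0.079 × 2.08 × 10^8) = 0.02552 m
Confined: Δh_c = ΔV/(S·A) = 4.194 × 10^5/(1.9 × 10^-5 × 2.08 × 10^8) = 106.1 m

Δh_u ≈ 0.0255 m; Δh_c ≈ 106 m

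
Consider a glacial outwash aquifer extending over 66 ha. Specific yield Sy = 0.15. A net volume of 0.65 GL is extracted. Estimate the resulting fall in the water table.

Δh ≈ 6.57 m

A = 66 ha = 6.6 × 10^5 m²
ΔV = 0.65 GL = 6.5 × 10^5 m³
Δh = ΔV / (Sy × A) = 6.5 × 10^5 m³ / (0.15 × 6.6 × 10^5 m²) = 6.566 m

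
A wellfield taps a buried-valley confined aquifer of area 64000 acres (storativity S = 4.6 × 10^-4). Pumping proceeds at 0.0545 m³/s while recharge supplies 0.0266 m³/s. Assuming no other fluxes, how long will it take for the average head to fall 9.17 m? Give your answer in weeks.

t ≈ 64.7 weeks

A = 64000 acres = 2.59 × 10^8 m²
ΔV = S × A × Δh = 4.6 × 10^-4 × 2.59 × 10^8 × 9.17 = 1.093 × 10^6 m³
Net withdrawal = 0.0545 − 0.0266 = 0.0279 m³/s = 2411 m³/d
t = ΔV / Q = 1.093 × 10^6 m³ / 2411 m³/d = 453.2 d
t = 453.2 d ≈ 64.75 weeks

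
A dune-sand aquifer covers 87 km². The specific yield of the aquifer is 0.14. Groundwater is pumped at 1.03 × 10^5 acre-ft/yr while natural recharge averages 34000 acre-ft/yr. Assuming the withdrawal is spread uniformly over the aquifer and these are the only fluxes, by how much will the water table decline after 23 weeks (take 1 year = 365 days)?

A = 87 km² = 8.7 × 10^7 m²
Net abstraction = 1.03 × 10^5 − 34000 = 69000 acre-ft/yr
Q_net = 69000 acre-ft/yr = 2.332 × 10^5 m³/d
t = 23 weeks = 161 d
ΔV = Q × t = 2.332 × 10^5 m³/d × 161 d = 3.754 × 10^7 m³
Δh = ΔV / (Sy × A) = 3.754 × 10^7 / (0.14 × 8.7 × 10^7) = 3.082 m

Δh ≈ 3.08 m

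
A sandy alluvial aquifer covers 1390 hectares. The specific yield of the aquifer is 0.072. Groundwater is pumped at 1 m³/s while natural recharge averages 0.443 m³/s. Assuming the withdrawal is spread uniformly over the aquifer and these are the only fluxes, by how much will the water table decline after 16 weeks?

A = 1390 hectares = 1.39 × 10^7 m²
Net abstraction = 1 − 0.443 = 0.557 m³/s
Q_net = 0.557 m³/s = 48120 m³/d
t = 16 weeks = 112 d
ΔV = Q × t = 48120 m³/d × 112 d = 5.39 × 10^6 m³
Δh = ΔV / (Sy × A) = 5.39 × 10^6 / (0.072 × 1.39 × 10^7) = 5.386 m

Δh ≈ 5.39 m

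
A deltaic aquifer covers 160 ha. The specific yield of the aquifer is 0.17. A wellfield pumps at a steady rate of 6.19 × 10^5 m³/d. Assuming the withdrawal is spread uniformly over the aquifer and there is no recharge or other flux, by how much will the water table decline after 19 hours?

A = 160 ha = 1.6 × 10^6 m²
t = 19 hours = 0.7917 d
ΔV = Q × t = 6.19 × 10^5 m³/d × 0.7917 d = 4.9 × 10^5 m³
Δh = ΔV / (Sy × A) = 4.9 × 10^5 / (0.17 × 1.6 × 10^6) = 1.802 m

Δh ≈ 1.8 m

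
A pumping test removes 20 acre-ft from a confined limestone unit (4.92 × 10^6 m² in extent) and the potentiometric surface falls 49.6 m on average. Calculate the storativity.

S ≈ 1 × 10^-4

ΔV = 20 acre-ft = 24670 m³
S = ΔV / (A × Δh) = 24670 m³ / (4.92 × 10^6 m² × 49.6 m) = 1.011 × 10^-4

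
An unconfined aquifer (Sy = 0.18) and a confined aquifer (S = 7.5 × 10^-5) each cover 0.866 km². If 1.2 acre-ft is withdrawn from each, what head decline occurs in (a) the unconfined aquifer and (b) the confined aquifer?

Δh_u ≈ 0.0095 m; Δh_c ≈ 22.8 m

A = 0.866 km² = 8.66 × 10^5 m²
ΔV = 1.2 acre-ft = 1480 m³
Unconfined: Δh_u = ΔV/(Sy·A) = 1480/(0.18 × 8.66 × 10^5) = 0.009496 m
Confined: Δh_c = ΔV/(S·A) = 1480/(7.5 × 10^-5 × 8.66 × 10^5) = 22.79 m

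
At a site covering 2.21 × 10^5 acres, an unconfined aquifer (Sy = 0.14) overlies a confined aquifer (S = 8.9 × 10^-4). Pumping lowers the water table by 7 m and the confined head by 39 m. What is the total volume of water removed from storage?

ΔV ≈ 9.08 × 10^8 m³

A = 2.21 × 10^5 acres = 8.944 × 10^8 m²
Unconfined: ΔV_u = Sy × A × Δh_u = 0.14 × 8.944 × 10^8 × 7 = 8.765 × 10^8 m³
Confined: ΔV_c = S × A × Δh_c = 8.9 × 10^-4 × 8.944 × 10^8 × 39 = 3.104 × 10^7 m³
Total ΔV = 8.765 × 10^8 + 3.104 × 10^7 = 9.075 × 10^8 m³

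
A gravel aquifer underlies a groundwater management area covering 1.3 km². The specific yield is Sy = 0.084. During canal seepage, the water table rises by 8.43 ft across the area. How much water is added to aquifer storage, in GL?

A = 1.3 km² = 1.3 × 10^6 m²
Δh = 8.43 ft = 2.569 m
ΔV = Sy × A × Δh = 0.084 × 1.3 × 10^6 m² × 2.569 m = 2.806 × 10^5 m³
ΔV = 2.806 × 10^5 m³ = 0.2806 GL

ΔV ≈ 0.281 GL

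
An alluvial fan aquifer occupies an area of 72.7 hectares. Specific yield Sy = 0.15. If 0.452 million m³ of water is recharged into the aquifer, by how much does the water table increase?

A = 72.7 hectares = 7.27 × 10^5 m²
ΔV = 0.452 million m³ = 4.52 × 10^5 m³
Δh = ΔV / (Sy × A) = 4.52 × 10^5 m³ / (0.15 × 7.27 × 10^5 m²) = 4.145 m

Δh ≈ 4.14 m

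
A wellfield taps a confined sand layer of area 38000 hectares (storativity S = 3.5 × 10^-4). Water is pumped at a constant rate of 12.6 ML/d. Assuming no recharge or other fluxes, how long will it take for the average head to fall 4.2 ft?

t ≈ 13.5 days

A = 38000 hectares = 3.8 × 10^8 m²
Δh = 4.2 ft = 1.28 m
ΔV = S × A × Δh = 3.5 × 10^-4 × 3.8 × 10^8 × 1.28 = 1.703 × 10^5 m³
Q = 12.6 ML/d = 12600 m³/d
t = ΔV / Q = 1.703 × 10^5 m³ / 12600 m³/d = 13.51 d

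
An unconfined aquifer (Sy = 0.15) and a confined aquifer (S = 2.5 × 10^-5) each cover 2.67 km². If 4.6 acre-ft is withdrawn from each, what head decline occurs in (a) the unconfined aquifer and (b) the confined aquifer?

Δh_u ≈ 0.0142 m; Δh_c ≈ 85 m

A = 2.67 km² = 2.67 × 10^6 m²
ΔV = 4.6 acre-ft = 5674 m³
Unconfined: Δh_u = ΔV/(Sy·A) = 5674/(0.15 × 2.67 × 10^6) = 0.01417 m
Confined: Δh_c = ΔV/(S·A) = 5674/(2.5 × 10^-5 × 2.67 × 10^6) = 85 m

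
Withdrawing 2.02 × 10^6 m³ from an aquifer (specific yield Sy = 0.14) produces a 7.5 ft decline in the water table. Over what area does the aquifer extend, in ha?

Δh = 7.5 ft = 2.286 m
A = ΔV / (Sy × Δh) = 2.02 × 10^6 / (0.14 × 2.286) = 6.312 × 10^6 m²
A = 6.312 × 10^6 m² = 631.2 ha

A ≈ 631 ha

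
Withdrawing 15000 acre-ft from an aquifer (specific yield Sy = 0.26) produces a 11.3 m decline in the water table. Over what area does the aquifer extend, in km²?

ΔV = 15000 acre-ft = 1.85 × 10^7 m³
A = ΔV / (Sy × Δh) = 1.85 × 10^7 / (0.26 × 11.3) = 6.298 × 10^6 m²
A = 6.298 × 10^6 m² = 6.298 km²

A ≈ 6.3 km²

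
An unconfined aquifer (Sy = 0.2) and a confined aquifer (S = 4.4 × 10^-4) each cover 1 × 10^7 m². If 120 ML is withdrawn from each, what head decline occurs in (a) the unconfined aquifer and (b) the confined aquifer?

Δh_u ≈ 0.06 m; Δh_c ≈ 27.3 m

ΔV = 120 ML = 1.2 × 10^5 m³
Unconfined: Δh_u = ΔV/(Sy·A) = 1.2 × 10^5/(0.2 × 1 × 10^7) = 0.06 m
Confined: Δh_c = ΔV/(S·A) = 1.2 × 10^5/(4.4 × 10^-4 × 1 × 10^7) = 27.27 m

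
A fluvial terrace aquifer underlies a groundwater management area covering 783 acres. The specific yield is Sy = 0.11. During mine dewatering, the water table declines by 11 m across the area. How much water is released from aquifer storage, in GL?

A = 783 acres = 3.169 × 10^6 m²
ΔV = Sy × A × Δh = 0.11 × 3.169 × 10^6 m² × 11 m = 3.834 × 10^6 m³
ΔV = 3.834 × 10^6 m³ = 3.834 GL

ΔV ≈ 3.83 GL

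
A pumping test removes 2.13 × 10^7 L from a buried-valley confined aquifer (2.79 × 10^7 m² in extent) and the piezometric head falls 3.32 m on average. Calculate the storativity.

ΔV = 2.13 × 10^7 L = 21300 m³
S = ΔV / (A × Δh) = 21300 m³ / (2.79 × 10^7 m² × 3.32 m) = 2.3 × 10^-4

S ≈ 2.3 × 10^-4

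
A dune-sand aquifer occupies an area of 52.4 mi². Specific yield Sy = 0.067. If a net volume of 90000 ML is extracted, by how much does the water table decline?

Δh ≈ 9.9 m

A = 52.4 mi² = 1.357 × 10^8 m²
ΔV = 90000 ML = 9 × 10^7 m³
Δh = ΔV / (Sy × A) = 9 × 10^7 m³ / (0.067 × 1.357 × 10^8 m²) = 9.898 m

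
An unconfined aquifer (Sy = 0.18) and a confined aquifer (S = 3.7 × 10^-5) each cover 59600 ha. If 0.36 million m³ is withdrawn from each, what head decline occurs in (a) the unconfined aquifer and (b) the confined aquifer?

A = 59600 ha = 5.96 × 10^8 m²
ΔV = 0.36 million m³ = 3.6 × 10^5 m³
Unconfined: Δh_u = ΔV/(Sy·A) = 3.6 × 10^5/(0.18 × 5.96 × 10^8) = 0.003356 m
Confined: Δh_c = ΔV/(S·A) = 3.6 × 10^5/(3.7 × 10^-5 × 5.96 × 10^8) = 16.33 m

Δh_u ≈ 0.00336 m; Δh_c ≈ 16.3 m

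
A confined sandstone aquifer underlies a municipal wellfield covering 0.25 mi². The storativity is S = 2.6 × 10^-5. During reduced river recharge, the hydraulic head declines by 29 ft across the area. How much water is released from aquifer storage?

ΔV ≈ 149 m³

A = 0.25 mi² = 6.475 × 10^5 m²
Δh = 29 ft = 8.839 m
ΔV = S × A × Δh = 2.6 × 10^-5 × 6.475 × 10^5 m² × 8.839 m = 148.8 m³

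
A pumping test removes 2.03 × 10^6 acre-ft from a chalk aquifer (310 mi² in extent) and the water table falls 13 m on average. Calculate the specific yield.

A = 310 mi² = 8.029 × 10^8 m²
ΔV = 2.03 × 10^6 acre-ft = 2.504 × 10^9 m³
Sy = ΔV / (A × Δh) = 2.504 × 10^9 m³ / (8.029 × 10^8 m² × 13 m) = 0.2399

Sy ≈ 0.24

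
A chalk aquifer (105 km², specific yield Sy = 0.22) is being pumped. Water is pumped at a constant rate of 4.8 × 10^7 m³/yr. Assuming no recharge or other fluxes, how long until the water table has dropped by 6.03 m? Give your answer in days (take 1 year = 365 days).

t ≈ 1060 days

A = 105 km² = 1.05 × 10^8 m²
ΔV = Sy × A × Δh = 0.22 × 1.05 × 10^8 × 6.03 = 1.393 × 10^8 m³
Q = 4.8 × 10^7 m³/yr = 1.315 × 10^5 m³/d
t = ΔV / Q = 1.393 × 10^8 m³ / 1.315 × 10^5 m³/d = 1059 d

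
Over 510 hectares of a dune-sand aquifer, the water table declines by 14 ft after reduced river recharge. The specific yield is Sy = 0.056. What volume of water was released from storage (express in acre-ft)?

A = 510 hectares = 5.1 × 10^6 m²
Δh = 14 ft = 4.267 m
ΔV = Sy × A × Δh = 0.056 × 5.1 × 10^6 m² × 4.267 m = 1.219 × 10^6 m³
ΔV = 1.219 × 10^6 m³ = 988 acre-ft

ΔV ≈ 988 acre-ft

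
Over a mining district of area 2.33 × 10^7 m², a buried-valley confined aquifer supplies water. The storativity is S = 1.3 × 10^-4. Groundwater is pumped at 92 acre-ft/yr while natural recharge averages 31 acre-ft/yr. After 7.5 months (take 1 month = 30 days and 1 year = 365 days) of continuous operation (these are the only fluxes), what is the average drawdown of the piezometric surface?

Net abstraction = 92 − 31 = 61 acre-ft/yr
Q_net = 61 acre-ft/yr = 206.1 m³/d
t = 7.5 months = 225 d
ΔV = Q × t = 206.1 m³/d × 225 d = 46380 m³
Δh = ΔV / (S × A) = 46380 / (1.3 × 10^-4 × 2.33 × 10^7) = 15.31 m

Δh ≈ 15.3 m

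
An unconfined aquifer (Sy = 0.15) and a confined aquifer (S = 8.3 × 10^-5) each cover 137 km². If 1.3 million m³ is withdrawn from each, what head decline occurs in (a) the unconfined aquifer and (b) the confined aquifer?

Δh_u ≈ 0.0633 m; Δh_c ≈ 114 m

A = 137 km² = 1.37 × 10^8 m²
ΔV = 1.3 million m³ = 1.3 × 10^6 m³
Unconfined: Δh_u = ΔV/(Sy·A) = 1.3 × 10^6/(0.15 × 1.37 × 10^8) = 0.06326 m
Confined: Δh_c = ΔV/(S·A) = 1.3 × 10^6/(8.3 × 10^-5 × 1.37 × 10^8) = 114.3 m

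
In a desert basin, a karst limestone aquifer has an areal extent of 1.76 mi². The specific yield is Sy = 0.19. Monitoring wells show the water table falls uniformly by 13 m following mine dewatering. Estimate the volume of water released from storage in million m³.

A = 1.76 mi² = 4.558 × 10^6 m²
ΔV = Sy × A × Δh = 0.19 × 4.558 × 10^6 m² × 13 m = 1.126 × 10^7 m³
ΔV = 1.126 × 10^7 m³ = 11.26 million m³

ΔV ≈ 11.3 million m³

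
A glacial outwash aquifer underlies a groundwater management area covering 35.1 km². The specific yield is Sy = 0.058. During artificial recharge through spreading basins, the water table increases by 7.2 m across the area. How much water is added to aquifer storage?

ΔV ≈ 1.47 × 10^7 m³

A = 35.1 km² = 3.51 × 10^7 m²
ΔV = Sy × A × Δh = 0.058 × 3.51 × 10^7 m² × 7.2 m = 1.466 × 10^7 m³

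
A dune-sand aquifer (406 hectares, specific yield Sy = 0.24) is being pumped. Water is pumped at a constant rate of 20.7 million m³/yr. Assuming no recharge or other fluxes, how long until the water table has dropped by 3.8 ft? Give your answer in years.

t ≈ 0.0545 years

A = 406 hectares = 4.06 × 10^6 m²
Δh = 3.8 ft = 1.158 m
ΔV = Sy × A × Δh = 0.24 × 4.06 × 10^6 × 1.158 = 1.129 × 10^6 m³
Q = 20.7 million m³/yr = 56710 m³/d
t = ΔV / Q = 1.129 × 10^6 m³ / 56710 m³/d = 19.9 d
t = 19.9 d ≈ 0.05452 years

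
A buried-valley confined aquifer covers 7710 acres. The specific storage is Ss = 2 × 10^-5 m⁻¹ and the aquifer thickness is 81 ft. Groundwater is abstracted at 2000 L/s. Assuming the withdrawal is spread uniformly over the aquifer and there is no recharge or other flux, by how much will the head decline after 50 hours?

Δh ≈ 23.4 m

b = 81 ft = 24.69 m
S = Ss × b = 2 × 10^-5 m⁻¹ × 24.69 m = 4.938 × 10^-4
A = 7710 acres = 3.12 × 10^7 m²
Q = 2000 L/s = 1.728 × 10^5 m³/d
t = 50 hours = 2.083 d
ΔV = Q × t = 1.728 × 10^5 m³/d × 2.083 d = 3.6 × 10^5 m³
Δh = ΔV / (S × A) = 3.6 × 10^5 / (4.938 × 10^-4 × 3.12 × 10^7) = 23.37 m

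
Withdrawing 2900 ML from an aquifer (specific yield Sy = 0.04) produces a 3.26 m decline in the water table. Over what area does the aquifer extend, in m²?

ΔV = 2900 ML = 2.9 × 10^6 m³
A = ΔV / (Sy × Δh) = 2.9 × 10^6 / (0.04 × 3.26) = 2.224 × 10^7 m²

A ≈ 2.22 × 10^7 m²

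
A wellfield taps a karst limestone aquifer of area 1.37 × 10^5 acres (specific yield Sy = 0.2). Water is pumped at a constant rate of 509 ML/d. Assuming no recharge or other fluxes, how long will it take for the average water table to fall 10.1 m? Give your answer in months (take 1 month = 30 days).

A = 1.37 × 10^5 acres = 5.544 × 10^8 m²
ΔV = Sy × A × Δh = 0.2 × 5.544 × 10^8 × 10.1 = 1.12 × 10^9 m³
Q = 509 ML/d = 5.09 × 10^5 m³/d
t = ΔV / Q = 1.12 × 10^9 m³ / 5.09 × 10^5 m³/d = 2200 d
t = 2200 d ≈ 73.34 months

t ≈ 73.3 months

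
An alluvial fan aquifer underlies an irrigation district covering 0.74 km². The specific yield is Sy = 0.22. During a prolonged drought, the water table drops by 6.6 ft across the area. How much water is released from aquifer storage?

ΔV ≈ 3.28 × 10^5 m³

A = 0.74 km² = 7.4 × 10^5 m²
Δh = 6.6 ft = 2.012 m
ΔV = Sy × A × Δh = 0.22 × 7.4 × 10^5 m² × 2.012 m = 3.275 × 10^5 m³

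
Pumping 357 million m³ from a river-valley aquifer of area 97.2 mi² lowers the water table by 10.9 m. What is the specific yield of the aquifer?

A = 97.2 mi² = 2.517 × 10^8 m²
ΔV = 357 million m³ = 3.57 × 10^8 m³
Sy = ΔV / (A × Δh) = 3.57 × 10^8 m³ / (2.517 × 10^8 m² × 10.9 m) = 0.1301

Sy ≈ 0.13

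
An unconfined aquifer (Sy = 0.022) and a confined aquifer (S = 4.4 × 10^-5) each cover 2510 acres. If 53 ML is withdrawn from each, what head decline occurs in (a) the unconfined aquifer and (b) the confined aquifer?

A = 2510 acres = 1.016 × 10^7 m²
ΔV = 53 ML = 53000 m³
Unconfined: Δh_u = ΔV/(Sy·A) = 53000/(0.022 × 1.016 × 10^7) = 0.2372 m
Confined: Δh_c = ΔV/(S·A) = 53000/(4.4 × 10^-5 × 1.016 × 10^7) = 118.6 m

Δh_u ≈ 0.237 m; Δh_c ≈ 119 m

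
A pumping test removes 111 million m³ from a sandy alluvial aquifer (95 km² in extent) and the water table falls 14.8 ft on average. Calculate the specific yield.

A = 95 km² = 9.5 × 10^7 m²
Δh = 14.8 ft = 4.511 m
ΔV = 111 million m³ = 1.11 × 10^8 m³
Sy = ΔV / (A × Δh) = 1.11 × 10^8 m³ / (9.5 × 10^7 m² × 4.511 m) = 0.259

Sy ≈ 0.26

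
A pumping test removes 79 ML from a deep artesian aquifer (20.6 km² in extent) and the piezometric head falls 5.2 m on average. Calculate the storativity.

A = 20.6 km² = 2.06 × 10^7 m²
ΔV = 79 ML = 79000 m³
S = ΔV / (A × Δh) = 79000 m³ / (2.06 × 10^7 m² × 5.2 m) = 7.375 × 10^-4

S ≈ 7.4 × 10^-4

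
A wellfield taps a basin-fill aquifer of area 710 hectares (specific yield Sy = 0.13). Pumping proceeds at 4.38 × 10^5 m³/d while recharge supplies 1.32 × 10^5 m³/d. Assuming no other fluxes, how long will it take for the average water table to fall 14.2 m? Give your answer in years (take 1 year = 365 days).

t ≈ 0.117 years

A = 710 hectares = 7.1 × 10^6 m²
ΔV = Sy × A × Δh = 0.13 × 7.1 × 10^6 × 14.2 = 1.311 × 10^7 m³
Net withdrawal = 4.38 × 10^5 − 1.32 × 10^5 = 3.06 × 10^5 m³/d
t = ΔV / Q = 1.311 × 10^7 m³ / 3.06 × 10^5 m³/d = 42.83 d
t = 42.83 d ≈ 0.1173 years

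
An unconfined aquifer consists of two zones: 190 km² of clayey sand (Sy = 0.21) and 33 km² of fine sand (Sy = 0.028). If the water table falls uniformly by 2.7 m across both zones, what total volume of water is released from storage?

A₁ = 190 km² = 1.9 × 10^8 m²; A₂ = 33 km² = 3.3 × 10^7 m²
ΔV₁ = 0.21 × 1.9 × 10^8 × 2.7 = 1.077 × 10^8 m³
ΔV₂ = 0.028 × 3.3 × 10^7 × 2.7 = 2.495 × 10^6 m³
ΔV = ΔV₁ + ΔV₂ = 1.102 × 10^8 m³

ΔV ≈ 1.1 × 10^8 m³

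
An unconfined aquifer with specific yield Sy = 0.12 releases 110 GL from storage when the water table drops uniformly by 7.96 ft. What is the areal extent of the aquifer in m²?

Δh = 7.96 ft = 2.426 m
ΔV = 110 GL = 1.1 × 10^8 m³
A = ΔV / (Sy × Δh) = 1.1 × 10^8 / (0.12 × 2.426) = 3.778 × 10^8 m²

A ≈ 3.78 × 10^8 m²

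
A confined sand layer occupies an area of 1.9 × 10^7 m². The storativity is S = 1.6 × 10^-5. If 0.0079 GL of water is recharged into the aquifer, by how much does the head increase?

ΔV = 0.0079 GL = 7900 m³
Δh = ΔV / (S × A) = 7900 m³ / (1.6 × 10^-5 × 1.9 × 10^7 m²) = 25.99 m

Δh ≈ 26 m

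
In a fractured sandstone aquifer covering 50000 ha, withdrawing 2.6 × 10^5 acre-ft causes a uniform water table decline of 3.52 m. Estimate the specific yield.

Sy ≈ 0.18

A = 50000 ha = 5 × 10^8 m²
ΔV = 2.6 × 10^5 acre-ft = 3.207 × 10^8 m³
Sy = ΔV / (A × Δh) = 3.207 × 10^8 m³ / (5 × 10^8 m² × 3.52 m) = 0.1822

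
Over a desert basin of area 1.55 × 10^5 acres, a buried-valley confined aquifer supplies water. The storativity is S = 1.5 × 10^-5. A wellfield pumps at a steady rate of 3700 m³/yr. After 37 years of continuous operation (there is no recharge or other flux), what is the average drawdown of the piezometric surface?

A = 1.55 × 10^5 acres = 6.273 × 10^8 m²
Q = 3700 m³/yr = 10.14 m³/d
t = 37 years = 13500 d
ΔV = Q × t = 10.14 m³/d × 13500 d = 1.369 × 10^5 m³
Δh = ΔV / (S × A) = 1.369 × 10^5 / (1.5 × 10^-5 × 6.273 × 10^8) = 14.55 m

Δh ≈ 14.5 m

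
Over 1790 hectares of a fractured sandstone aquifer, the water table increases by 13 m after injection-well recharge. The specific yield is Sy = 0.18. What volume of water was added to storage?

A = 1790 hectares = 1.79 × 10^7 m²
ΔV = Sy × A × Δh = 0.18 × 1.79 × 10^7 m² × 13 m = 4.189 × 10^7 m³

ΔV ≈ 4.19 × 10^7 m³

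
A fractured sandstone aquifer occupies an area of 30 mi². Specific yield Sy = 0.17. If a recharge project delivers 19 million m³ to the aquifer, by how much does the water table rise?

A = 30 mi² = 7.77 × 10^7 m²
ΔV = 19 million m³ = 1.9 × 10^7 m³
Δh = ΔV / (Sy × A) = 1.9 × 10^7 m³ / (0.17 × 7.77 × 10^7 m²) = 1.438 m

Δh ≈ 1.44 m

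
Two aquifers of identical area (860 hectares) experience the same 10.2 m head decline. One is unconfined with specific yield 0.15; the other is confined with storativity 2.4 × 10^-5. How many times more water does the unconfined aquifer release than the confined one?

A = 860 hectares = 8.6 × 10^6 m²
Unconfined: ΔV_u = Sy × A × Δh = 0.15 × 8.6 × 10^6 × 10.2 = 1.316 × 10^7 m³
Confined: ΔV_c = S × A × Δh = 2.4 × 10^-5 × 8.6 × 10^6 × 10.2 = 2105 m³
Ratio = ΔV_u / ΔV_c = Sy / S = 0.15 / 2.4 × 10^-5 = 6250

ΔV_u / ΔV_c ≈ 6250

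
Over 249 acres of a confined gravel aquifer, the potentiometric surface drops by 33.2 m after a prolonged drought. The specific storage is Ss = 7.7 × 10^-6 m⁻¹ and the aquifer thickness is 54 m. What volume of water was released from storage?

S = Ss × b = 7.7 × 10^-6 m⁻¹ × 54 m = 4.158 × 10^-4
A = 249 acres = 1.008 × 10^6 m²
ΔV = S × A × Δh = 4.158 × 10^-4 × 1.008 × 10^6 m² × 33.2 m = 13910 m³

ΔV ≈ 13900 m³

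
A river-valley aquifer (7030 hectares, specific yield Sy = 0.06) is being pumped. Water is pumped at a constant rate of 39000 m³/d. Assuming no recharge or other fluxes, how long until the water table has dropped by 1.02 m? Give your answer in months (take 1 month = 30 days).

t ≈ 3.68 months

A = 7030 hectares = 7.03 × 10^7 m²
ΔV = Sy × A × Δh = 0.06 × 7.03 × 10^7 × 1.02 = 4.302 × 10^6 m³
t = ΔV / Q = 4.302 × 10^6 m³ / 39000 m³/d = 110.3 d
t = 110.3 d ≈ 3.677 months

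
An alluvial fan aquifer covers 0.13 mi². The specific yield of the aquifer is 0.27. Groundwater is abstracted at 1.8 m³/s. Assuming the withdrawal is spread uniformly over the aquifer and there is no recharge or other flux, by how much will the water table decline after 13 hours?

Δh ≈ 0.927 m

A = 0.13 mi² = 3.367 × 10^5 m²
Q = 1.8 m³/s = 1.555 × 10^5 m³/d
t = 13 hours = 0.5417 d
ΔV = Q × t = 1.555 × 10^5 m³/d × 0.5417 d = 84240 m³
Δh = ΔV / (Sy × A) = 84240 / (0.27 × 3.367 × 10^5) = 0.9266 m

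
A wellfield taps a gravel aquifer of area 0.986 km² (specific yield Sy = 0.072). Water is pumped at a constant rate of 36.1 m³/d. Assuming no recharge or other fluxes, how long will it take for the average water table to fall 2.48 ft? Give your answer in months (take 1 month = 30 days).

t ≈ 49.6 months

A = 0.986 km² = 9.86 × 10^5 m²
Δh = 2.48 ft = 0.7559 m
ΔV = Sy × A × Δh = 0.072 × 9.86 × 10^5 × 0.7559 = 53660 m³
t = ΔV / Q = 53660 m³ / 36.1 m³/d = 1487 d
t = 1487 d ≈ 49.55 months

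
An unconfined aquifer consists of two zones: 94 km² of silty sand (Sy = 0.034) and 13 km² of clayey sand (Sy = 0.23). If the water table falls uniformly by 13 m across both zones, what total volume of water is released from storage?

A₁ = 94 km² = 9.4 × 10^7 m²; A₂ = 13 km² = 1.3 × 10^7 m²
ΔV₁ = 0.034 × 9.4 × 10^7 × 13 = 4.155 × 10^7 m³
ΔV₂ = 0.23 × 1.3 × 10^7 × 13 = 3.887 × 10^7 m³
ΔV = ΔV₁ + ΔV₂ = 8.042 × 10^7 m³

ΔV ≈ 8.04 × 10^7 m³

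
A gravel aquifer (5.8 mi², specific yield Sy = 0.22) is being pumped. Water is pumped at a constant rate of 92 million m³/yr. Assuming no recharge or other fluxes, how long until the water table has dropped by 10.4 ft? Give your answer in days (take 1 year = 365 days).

t ≈ 41.6 days

A = 5.8 mi² = 1.502 × 10^7 m²
Δh = 10.4 ft = 3.17 m
ΔV = Sy × A × Δh = 0.22 × 1.502 × 10^7 × 3.17 = 1.048 × 10^7 m³
Q = 92 million m³/yr = 2.521 × 10^5 m³/d
t = ΔV / Q = 1.048 × 10^7 m³ / 2.521 × 10^5 m³/d = 41.56 d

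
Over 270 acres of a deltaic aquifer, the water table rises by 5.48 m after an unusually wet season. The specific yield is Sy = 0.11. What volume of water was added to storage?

ΔV ≈ 6.59 × 10^5 m³

A = 270 acres = 1.093 × 10^6 m²
ΔV = Sy × A × Δh = 0.11 × 1.093 × 10^6 m² × 5.48 m = 6.587 × 10^5 m³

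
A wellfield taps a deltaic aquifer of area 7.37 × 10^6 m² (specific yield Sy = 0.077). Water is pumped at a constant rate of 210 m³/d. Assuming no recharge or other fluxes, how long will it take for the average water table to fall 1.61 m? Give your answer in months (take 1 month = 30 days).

ΔV = Sy × A × Δh = 0.077 × 7.37 × 10^6 × 1.61 = 9.137 × 10^5 m³
t = ΔV / Q = 9.137 × 10^5 m³ / 210 m³/d = 4351 d
t = 4351 d ≈ 145 months

t ≈ 145 months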